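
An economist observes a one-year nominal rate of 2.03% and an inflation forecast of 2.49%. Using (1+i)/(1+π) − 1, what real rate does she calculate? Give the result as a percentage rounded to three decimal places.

-0.449%

By the Fisher identity, 1 + r = (1 + i)/(1 + π).
1 + r = 1.02030 / 1.02490 = 0.995512
r = 0.995512 − 1 = -0.4488%, i.e. -0.449%.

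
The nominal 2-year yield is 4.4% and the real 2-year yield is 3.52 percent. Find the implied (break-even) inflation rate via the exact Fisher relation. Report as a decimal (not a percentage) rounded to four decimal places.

0.0085

(1 + π) = (1 + i)/(1 + r) = 1.04400 / 1.03520 = 1.008501
Break-even inflation = 1.008501 − 1 → 0.0085.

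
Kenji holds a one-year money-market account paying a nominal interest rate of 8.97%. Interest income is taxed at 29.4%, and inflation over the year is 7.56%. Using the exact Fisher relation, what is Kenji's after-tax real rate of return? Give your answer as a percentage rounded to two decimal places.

-1.14%

After-tax nominal return = 8.97% × (1 − 0.294) = 6.33282%.
1 + r = 1.0633282 / 1.07560 = 0.988591
After-tax real rate = 0.988591 − 1 → -1.14%.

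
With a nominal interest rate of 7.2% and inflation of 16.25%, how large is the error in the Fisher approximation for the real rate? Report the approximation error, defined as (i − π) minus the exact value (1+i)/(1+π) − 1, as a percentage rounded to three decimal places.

-1.265%

Approximate: r ≈ 7.200% − 16.250% = -9.0500%
Exact: (1 + 0.0720)/(1 + 0.1625) − 1 = -7.7849%
Error = -9.0500% − (-7.7849%) = -1.2651% → -1.265%.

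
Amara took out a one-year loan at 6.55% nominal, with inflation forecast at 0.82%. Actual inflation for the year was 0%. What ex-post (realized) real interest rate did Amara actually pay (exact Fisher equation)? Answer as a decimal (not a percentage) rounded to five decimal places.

0.06550

Ex-post: (1 + 0.0655)/(1 + 0.0000) − 1 = 6.5500%
So the realized real rate is 0.06550.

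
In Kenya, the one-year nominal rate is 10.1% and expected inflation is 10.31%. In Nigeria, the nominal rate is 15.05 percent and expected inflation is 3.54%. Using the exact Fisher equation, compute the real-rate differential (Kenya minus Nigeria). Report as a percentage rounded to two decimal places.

-11.31%

Kenya: (1 + 0.1010)/(1 + 0.1031) − 1 = -0.1904%
Nigeria: (1 + 0.1505)/(1 + 0.0354) − 1 = 11.1165%
Differential = -0.1904% − 11.1165% = -11.3068% → -11.31%.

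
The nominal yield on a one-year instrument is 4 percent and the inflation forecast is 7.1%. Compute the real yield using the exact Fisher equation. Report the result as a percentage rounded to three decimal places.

By the Fisher relation, 1 + r = (1 + i)/(1 + π).
1 + r = 1.04000 / 1.07100 = 0.9710551
r = 0.9710551 − 1 = -2.89449%, i.e. -2.894%.

-2.894%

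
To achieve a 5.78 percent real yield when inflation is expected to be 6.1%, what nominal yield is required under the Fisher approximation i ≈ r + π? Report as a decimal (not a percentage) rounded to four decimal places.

i ≈ r + π = 5.78% + 6.1% = 0.1188.

0.1188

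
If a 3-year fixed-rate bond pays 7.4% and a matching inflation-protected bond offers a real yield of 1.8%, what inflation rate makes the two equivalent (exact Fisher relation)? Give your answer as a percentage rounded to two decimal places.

(1 + π) = (1 + i)/(1 + r) = 1.07400 / 1.01800 = 1.055010
Break-even inflation = 1.055010 − 1 → 5.50%.

5.50%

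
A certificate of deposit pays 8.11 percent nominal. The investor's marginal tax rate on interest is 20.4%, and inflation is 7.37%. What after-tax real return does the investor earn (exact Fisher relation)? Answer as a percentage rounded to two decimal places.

After-tax nominal return = 8.11% × (1 − 0.204) = 6.45556%.
1 + r = 1.0645556 / 1.07370 = 0.991483
After-tax real rate = 0.991483 − 1 → -0.85%.

-0.85%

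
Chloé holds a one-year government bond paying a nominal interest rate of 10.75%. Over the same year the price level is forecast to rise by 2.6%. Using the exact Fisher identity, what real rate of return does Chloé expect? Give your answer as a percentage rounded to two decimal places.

By the Fisher identity, 1 + r = (1 + i)/(1 + π).
1 + r = 1.10750 / 1.02600 = 1.079435
r = 1.079435 − 1 = 7.9435%, i.e. 7.94%.

7.94%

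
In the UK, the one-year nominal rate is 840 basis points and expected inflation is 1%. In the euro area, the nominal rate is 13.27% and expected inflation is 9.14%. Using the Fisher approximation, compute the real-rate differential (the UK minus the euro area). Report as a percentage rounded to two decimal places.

3.27%

The UK: 8.4% − 1% = 7.400%
The euro area: 13.27% − 9.14% = 4.130%
Differential = 3.270% → 3.27%.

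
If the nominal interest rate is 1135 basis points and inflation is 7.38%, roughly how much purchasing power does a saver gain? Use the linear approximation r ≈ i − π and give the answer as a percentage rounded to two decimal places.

r ≈ i − π = 11.35% − 7.38% = 3.97%.

3.97%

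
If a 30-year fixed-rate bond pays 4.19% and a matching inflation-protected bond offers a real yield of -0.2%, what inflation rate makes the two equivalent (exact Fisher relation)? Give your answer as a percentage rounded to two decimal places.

4.40%

(1 + π) = (1 + i)/(1 + r) = 1.04190 / 0.99800 = 1.043988
Break-even inflation = 1.043988 − 1 → 4.40%.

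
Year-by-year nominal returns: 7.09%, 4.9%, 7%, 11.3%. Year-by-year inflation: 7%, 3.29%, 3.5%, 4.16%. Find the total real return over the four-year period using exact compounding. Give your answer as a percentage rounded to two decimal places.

12.28%

Nominal growth factor = 1.0709 × 1.0490 × 1.0700 × 1.1130 = 1.337837
Price-level growth factor = 1.0700 × 1.0329 × 1.0350 × 1.0416 = 1.191471
Real growth factor = 1.337837 / 1.191471 = 1.122845
Total real return = 1.122845 − 1 → 12.28%.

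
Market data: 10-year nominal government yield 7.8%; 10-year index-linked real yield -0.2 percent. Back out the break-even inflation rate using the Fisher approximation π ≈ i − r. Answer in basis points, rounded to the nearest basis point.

π ≈ i − r = 7.8% − (-0.2%) → 800 basis points.

800 basis points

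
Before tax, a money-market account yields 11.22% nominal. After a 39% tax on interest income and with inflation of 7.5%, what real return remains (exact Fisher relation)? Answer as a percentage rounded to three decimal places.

-0.610%

After-tax nominal return = 11.22% × (1 − 0.39) = 6.8442%.
1 + r = 1.068442 / 1.07500 = 0.993900
After-tax real rate = 0.993900 − 1 → -0.610%.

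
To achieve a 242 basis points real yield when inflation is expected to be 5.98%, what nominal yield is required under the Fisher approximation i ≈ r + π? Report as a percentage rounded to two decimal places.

i ≈ r + π = 2.42% + 5.98% = 8.40%.

8.40%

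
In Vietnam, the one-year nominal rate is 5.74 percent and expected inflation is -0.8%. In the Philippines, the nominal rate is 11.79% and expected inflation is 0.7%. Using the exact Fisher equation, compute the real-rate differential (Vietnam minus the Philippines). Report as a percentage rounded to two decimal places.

Vietnam: (1 + 0.0574)/(1 − 0.0080) − 1 = 6.5927%
The Philippines: (1 + 0.1179)/(1 + 0.0070) − 1 = 11.0129%
Differential = 6.5927% − 11.0129% = -4.4202% → -4.42%.

-4.42%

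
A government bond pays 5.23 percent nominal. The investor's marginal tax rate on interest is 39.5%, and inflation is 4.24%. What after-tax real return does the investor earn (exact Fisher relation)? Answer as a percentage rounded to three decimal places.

After-tax nominal return = 5.23% × (1 − 0.395) = 3.16415%.
1 + r = 1.0316415 / 1.04240 = 0.989679
After-tax real rate = 0.989679 − 1 → -1.032%.

-1.032%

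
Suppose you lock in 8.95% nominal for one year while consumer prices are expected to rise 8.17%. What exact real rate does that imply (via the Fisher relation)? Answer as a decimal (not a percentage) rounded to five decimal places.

By the Fisher relation, 1 + r = (1 + i)/(1 + π).
1 + r = 1.08950 / 1.08170 = 1.007211
r = 1.007211 − 1 = 0.7211%, i.e. 0.00721.

0.00721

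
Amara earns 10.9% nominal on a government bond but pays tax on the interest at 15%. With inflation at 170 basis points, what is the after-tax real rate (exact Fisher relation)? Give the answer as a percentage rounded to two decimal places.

After-tax nominal return = 10.9% × (1 − 0.15) = 9.2650%.
1 + r = 1.09265 / 1.01700 = 1.074385
After-tax real rate = 1.074385 − 1 → 7.44%.

7.44%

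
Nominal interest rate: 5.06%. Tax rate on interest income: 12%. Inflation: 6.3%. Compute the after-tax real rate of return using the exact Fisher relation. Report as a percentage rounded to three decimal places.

-1.738%

After-tax nominal return = 5.06% × (1 − 0.12) = 4.4528%.
1 + r = 1.044528 / 1.06300 = 0.982623
After-tax real rate = 0.982623 − 1 → -1.738%.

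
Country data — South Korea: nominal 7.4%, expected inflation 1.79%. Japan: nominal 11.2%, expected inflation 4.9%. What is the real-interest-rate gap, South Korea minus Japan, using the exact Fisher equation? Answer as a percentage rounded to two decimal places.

South Korea: (1 + 0.0740)/(1 + 0.0179) − 1 = 5.5113%
Japan: (1 + 0.1120)/(1 + 0.0490) − 1 = 6.0057%
Differential = 5.5113% − 6.0057% = -0.4944% → -0.49%.

-0.49%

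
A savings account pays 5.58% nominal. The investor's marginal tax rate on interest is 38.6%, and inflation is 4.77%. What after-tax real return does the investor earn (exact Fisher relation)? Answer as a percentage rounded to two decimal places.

After-tax nominal return = 5.58% × (1 − 0.386) = 3.42612%.
1 + r = 1.0342612 / 1.04770 = 0.987173
After-tax real rate = 0.987173 − 1 → -1.28%.

-1.28%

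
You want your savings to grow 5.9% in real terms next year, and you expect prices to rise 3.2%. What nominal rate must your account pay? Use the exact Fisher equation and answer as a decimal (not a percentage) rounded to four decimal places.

0.0929

(1 + i) = (1 + r)(1 + π) = 1.05900 × 1.03200 = 1.092888
i = 1.092888 − 1, so the required nominal rate is 0.0929.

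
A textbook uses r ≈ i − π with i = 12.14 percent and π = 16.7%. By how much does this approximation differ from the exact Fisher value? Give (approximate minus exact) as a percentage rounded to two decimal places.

-0.65%

Approximate: r ≈ 12.140% − 16.700% = -4.5600%
Exact: (1 + 0.1214)/(1 + 0.1670) − 1 = -3.9075%
Error = -4.5600% − (-3.9075%) = -0.6525% → -0.65%.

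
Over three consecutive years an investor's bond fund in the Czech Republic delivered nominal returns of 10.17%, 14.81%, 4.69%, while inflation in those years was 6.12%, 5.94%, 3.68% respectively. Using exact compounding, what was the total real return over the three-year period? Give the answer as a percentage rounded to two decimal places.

13.60%

Compound the nominal returns: 1.1017 × 1.1481 × 1.0469 = 1.324184.
Compound inflation: 1.0612 × 1.0594 × 1.0368 = 1.165607.
Deflate: 1.324184 / 1.165607 = 1.136046.
Total real return = 1.136046 − 1 → 13.60%.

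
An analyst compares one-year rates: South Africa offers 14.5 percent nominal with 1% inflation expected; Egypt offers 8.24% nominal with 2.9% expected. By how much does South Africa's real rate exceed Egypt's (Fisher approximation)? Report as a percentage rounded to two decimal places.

South Africa: 14.5% − 1% = 13.500%
Egypt: 8.24% − 2.9% = 5.340%
Differential = 8.160% → 8.16%.

8.16%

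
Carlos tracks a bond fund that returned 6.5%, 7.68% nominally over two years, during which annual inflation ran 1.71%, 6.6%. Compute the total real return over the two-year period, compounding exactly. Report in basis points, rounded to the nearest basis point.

577 basis points

Compound the nominal returns: 1.0650 × 1.0768 = 1.146792.
Compound inflation: 1.0171 × 1.0660 = 1.084229.
Deflate: 1.146792 / 1.084229 = 1.057703.
Total real return = 1.057703 − 1 → 577 basis points.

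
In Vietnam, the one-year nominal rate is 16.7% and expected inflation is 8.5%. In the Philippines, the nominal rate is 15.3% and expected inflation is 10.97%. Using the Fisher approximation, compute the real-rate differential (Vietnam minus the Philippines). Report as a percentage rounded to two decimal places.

Vietnam: 16.7% − 8.5% = 8.200%
The Philippines: 15.3% − 10.97% = 4.330%
Differential = 3.870% → 3.87%.

3.87%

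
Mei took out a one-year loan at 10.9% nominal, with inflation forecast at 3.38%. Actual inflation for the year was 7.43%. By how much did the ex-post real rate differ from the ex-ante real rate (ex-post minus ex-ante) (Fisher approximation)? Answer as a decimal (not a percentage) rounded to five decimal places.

-0.04050

Ex-ante: 10.9% − 3.38% = 7.520%
Ex-post: 10.9% − 7.43% = 3.470%
Difference (ex-post − ex-ante) = -4.0500% → -0.04050.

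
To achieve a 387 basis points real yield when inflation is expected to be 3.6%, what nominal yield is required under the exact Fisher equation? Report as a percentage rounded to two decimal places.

(1 + i) = (1 + r)(1 + π) = 1.03870 × 1.03600 = 1.0760932
i = 1.0760932 − 1, so the required nominal rate is 7.61%.

7.61%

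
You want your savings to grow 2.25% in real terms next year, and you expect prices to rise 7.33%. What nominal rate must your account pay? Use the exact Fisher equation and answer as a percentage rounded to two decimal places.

(1 + i) = (1 + r)(1 + π) = 1.02250 × 1.07330 = 1.09744925
i = 1.09744925 − 1, so the required nominal rate is 9.74%.

9.74%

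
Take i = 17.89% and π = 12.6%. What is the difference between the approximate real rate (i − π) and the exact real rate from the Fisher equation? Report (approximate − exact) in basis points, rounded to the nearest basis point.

59 basis points

Approximate: r ≈ 17.890% − 12.600% = 5.2900%
Exact: (1 + 0.1789)/(1 + 0.1260) − 1 = 4.6980%
Error = 5.2900% − 4.6980% = 0.5920% → 59 basis points.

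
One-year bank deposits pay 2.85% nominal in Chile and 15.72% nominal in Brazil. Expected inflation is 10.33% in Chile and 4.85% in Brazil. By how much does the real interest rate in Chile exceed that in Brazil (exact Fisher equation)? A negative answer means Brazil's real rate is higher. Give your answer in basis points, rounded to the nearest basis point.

Chile: (1 + 0.0285)/(1 + 0.1033) − 1 = -6.7797%
Brazil: (1 + 0.1572)/(1 + 0.0485) − 1 = 10.3672%
Differential = -6.7797% − 10.3672% = -17.1469% → -1715 basis points.

-1715 basis points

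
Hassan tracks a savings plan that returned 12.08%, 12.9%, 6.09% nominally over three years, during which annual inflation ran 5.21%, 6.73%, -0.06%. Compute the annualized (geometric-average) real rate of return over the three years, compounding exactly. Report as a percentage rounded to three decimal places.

6.154%

Compound the nominal returns: 1.1208 × 1.1290 × 1.0609 = 1.34244504.
Compound inflation: 1.0521 × 1.0673 × 0.9994 = 1.12223259.
Deflate: 1.34244504 / 1.12223259 = 1.19622710.
Annualized real rate = 1.19622710^(1/3) − 1 = 6.1544% → 6.154%.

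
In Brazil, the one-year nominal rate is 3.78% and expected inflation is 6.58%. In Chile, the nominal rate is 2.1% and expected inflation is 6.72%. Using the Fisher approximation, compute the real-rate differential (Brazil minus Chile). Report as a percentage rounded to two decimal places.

Brazil: 3.78% − 6.58% = -2.800%
Chile: 2.1% − 6.72% = -4.620%
Differential = 1.820% → 1.82%.

1.82%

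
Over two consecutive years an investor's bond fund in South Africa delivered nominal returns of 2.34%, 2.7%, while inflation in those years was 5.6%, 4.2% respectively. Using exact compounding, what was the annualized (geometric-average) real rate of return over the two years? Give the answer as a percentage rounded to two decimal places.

Nominal growth factor = 1.0234 × 1.0270 = 1.05103180
Price-level growth factor = 1.0560 × 1.0420 = 1.10035200
Real growth factor = 1.05103180 / 1.10035200 = 0.95517780
Annualized real rate = 0.95517780^(1/2) − 1 = -2.2668% → -2.27%.

-2.27%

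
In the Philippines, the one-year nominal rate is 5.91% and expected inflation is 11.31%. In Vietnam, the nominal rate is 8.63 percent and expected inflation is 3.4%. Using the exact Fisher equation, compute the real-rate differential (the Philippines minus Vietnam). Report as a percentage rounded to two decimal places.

-9.91%

The Philippines: (1 + 0.0591)/(1 + 0.1131) − 1 = -4.8513%
Vietnam: (1 + 0.0863)/(1 + 0.0340) − 1 = 5.0580%
Differential = -4.8513% − 5.0580% = -9.9093% → -9.91%.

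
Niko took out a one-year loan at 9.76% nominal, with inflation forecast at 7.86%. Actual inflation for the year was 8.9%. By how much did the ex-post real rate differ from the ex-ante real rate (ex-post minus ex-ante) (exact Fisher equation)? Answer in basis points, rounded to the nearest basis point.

Ex-ante: (1 + 0.0976)/(1 + 0.0786) − 1 = 1.7615%
Ex-post: (1 + 0.0976)/(1 + 0.0890) − 1 = 0.7897%
Difference (ex-post − ex-ante) = -0.9718% → -97 basis points.

-97 basis points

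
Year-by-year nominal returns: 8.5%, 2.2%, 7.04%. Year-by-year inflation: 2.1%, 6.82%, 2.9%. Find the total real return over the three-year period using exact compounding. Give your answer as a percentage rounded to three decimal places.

Nominal growth factor = 1.0850 × 1.0220 × 1.0704 = 1.186934
Price-level growth factor = 1.0210 × 1.0682 × 1.0290 = 1.122261
Real growth factor = 1.186934 / 1.122261 = 1.057628
Total real return = 1.057628 − 1 → 5.763%.

5.763%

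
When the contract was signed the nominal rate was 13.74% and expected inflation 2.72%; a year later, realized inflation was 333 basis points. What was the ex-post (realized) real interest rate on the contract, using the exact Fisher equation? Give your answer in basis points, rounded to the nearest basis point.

Ex-post: (1 + 0.1374)/(1 + 0.0333) − 1 = 10.0745%
So the realized real rate is 1007 basis points.

1007 basis points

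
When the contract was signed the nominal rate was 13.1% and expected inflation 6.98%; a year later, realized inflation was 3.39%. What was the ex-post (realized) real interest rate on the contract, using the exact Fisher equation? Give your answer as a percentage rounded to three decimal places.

Ex-post: (1 + 0.1310)/(1 + 0.0339) − 1 = 9.3916%
So the realized real rate is 9.392%.

9.392%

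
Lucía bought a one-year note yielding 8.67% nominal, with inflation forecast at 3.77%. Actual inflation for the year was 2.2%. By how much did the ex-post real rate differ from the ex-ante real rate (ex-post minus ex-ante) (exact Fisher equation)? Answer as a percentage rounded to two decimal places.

Ex-ante: (1 + 0.0867)/(1 + 0.0377) − 1 = 4.7220%
Ex-post: (1 + 0.0867)/(1 + 0.0220) − 1 = 6.3307%
Difference (ex-post − ex-ante) = 1.6087% → 1.61%.

1.61%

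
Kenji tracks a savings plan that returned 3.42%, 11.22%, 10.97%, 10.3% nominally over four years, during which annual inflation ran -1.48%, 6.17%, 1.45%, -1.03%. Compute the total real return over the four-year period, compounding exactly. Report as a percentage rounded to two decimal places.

Compound the nominal returns: 1.0342 × 1.1122 × 1.1097 × 1.1030 = 1.407889.
Compound inflation: 0.9852 × 1.0617 × 1.0145 × 0.9897 = 1.050224.
Deflate: 1.407889 / 1.050224 = 1.340561.
Total real return = 1.340561 − 1 → 34.06%.

34.06%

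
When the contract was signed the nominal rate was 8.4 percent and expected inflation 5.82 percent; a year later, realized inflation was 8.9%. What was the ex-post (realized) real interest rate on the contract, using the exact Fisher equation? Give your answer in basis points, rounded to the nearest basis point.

Ex-post: (1 + 0.0840)/(1 + 0.0890) − 1 = -0.4591%
So the realized real rate is -46 basis points.

-46 basis points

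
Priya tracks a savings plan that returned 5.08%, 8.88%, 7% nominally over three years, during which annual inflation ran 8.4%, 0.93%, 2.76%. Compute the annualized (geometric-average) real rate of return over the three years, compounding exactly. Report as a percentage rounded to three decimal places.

2.879%

Nominal growth factor = 1.0508 × 1.0888 × 1.0700 = 1.22419881
Price-level growth factor = 1.0840 × 1.0093 × 1.0276 = 1.12427784
Real growth factor = 1.22419881 / 1.12427784 = 1.08887569
Annualized real rate = 1.08887569^(1/3) − 1 = 2.8789% → 2.879%.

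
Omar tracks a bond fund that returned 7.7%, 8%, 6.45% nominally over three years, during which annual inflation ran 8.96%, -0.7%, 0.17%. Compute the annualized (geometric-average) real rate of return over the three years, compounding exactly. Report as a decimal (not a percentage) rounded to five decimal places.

0.04539

Nominal growth factor = 1.0770 × 1.0800 × 1.0645 = 1.23818382
Price-level growth factor = 1.0896 × 0.9930 × 1.0017 = 1.08381215
Real growth factor = 1.23818382 / 1.08381215 = 1.14243397
Annualized real rate = 1.14243397^(1/3) − 1 = 4.5387% → 0.04539.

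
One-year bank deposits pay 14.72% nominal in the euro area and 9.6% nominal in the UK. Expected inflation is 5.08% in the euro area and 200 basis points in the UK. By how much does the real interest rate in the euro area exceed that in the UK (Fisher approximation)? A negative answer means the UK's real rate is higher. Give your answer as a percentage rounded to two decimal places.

2.04%

The euro area: 14.72% − 5.08% = 9.640%
The UK: 9.6% − 2% = 7.600%
Differential = 2.040% → 2.04%.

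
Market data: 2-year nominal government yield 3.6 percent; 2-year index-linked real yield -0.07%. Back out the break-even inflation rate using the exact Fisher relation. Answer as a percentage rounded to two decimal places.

(1 + π) = (1 + i)/(1 + r) = 1.03600 / 0.99930 = 1.036726
Break-even inflation = 1.036726 − 1 → 3.67%.

3.67%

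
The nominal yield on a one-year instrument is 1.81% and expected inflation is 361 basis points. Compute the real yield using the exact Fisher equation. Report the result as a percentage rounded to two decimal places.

By the Fisher equation, 1 + r = (1 + i)/(1 + π).
1 + r = 1.01810 / 1.03610 = 0.982627
r = 0.982627 − 1 = -1.7373%, i.e. -1.74%.

-1.74%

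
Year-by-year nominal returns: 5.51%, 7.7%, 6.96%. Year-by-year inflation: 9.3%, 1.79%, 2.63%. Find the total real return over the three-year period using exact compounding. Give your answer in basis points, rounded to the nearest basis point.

Nominal growth factor = 1.0551 × 1.0770 × 1.0696 = 1.215432
Price-level growth factor = 1.0930 × 1.0179 × 1.0263 = 1.141825
Real growth factor = 1.215432 / 1.141825 = 1.064464
Total real return = 1.064464 − 1 → 645 basis points.

645 basis points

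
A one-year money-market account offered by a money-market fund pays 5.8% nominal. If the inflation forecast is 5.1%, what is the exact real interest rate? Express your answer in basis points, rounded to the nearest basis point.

67 basis points

By the Fisher relation, 1 + r = (1 + i)/(1 + π).
1 + r = 1.05800 / 1.05100 = 1.006660
r = 1.006660 − 1 = 0.6660%, i.e. 67 basis points.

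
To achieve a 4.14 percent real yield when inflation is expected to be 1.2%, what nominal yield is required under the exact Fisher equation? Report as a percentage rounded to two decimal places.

(1 + i) = (1 + r)(1 + π) = 1.04140 × 1.01200 = 1.0538968
i = 1.0538968 − 1, so the required nominal rate is 5.39%.

5.39%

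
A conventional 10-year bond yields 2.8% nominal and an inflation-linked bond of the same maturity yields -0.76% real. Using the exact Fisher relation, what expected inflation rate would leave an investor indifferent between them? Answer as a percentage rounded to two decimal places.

(1 + π) = (1 + i)/(1 + r) = 1.02800 / 0.99240 = 1.035873
Break-even inflation = 1.035873 − 1 → 3.59%.

3.59%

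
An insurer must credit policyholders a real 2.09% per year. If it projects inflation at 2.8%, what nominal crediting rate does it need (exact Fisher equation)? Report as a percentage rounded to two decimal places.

(1 + i) = (1 + r)(1 + π) = 1.02090 × 1.02800 = 1.0494852
i = 1.0494852 − 1, so the required nominal rate is 4.95%.

4.95%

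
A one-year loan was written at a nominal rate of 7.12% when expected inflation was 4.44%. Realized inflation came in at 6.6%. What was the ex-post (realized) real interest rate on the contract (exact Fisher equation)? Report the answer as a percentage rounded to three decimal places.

Ex-post: (1 + 0.0712)/(1 + 0.0660) − 1 = 0.4878%
So the realized real rate is 0.488%.

0.488%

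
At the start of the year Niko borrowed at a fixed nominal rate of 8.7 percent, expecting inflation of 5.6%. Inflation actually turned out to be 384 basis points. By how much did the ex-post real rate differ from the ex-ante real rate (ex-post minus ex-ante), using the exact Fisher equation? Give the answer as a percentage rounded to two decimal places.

Ex-ante: (1 + 0.0870)/(1 + 0.0560) − 1 = 2.9356%
Ex-post: (1 + 0.0870)/(1 + 0.0384) − 1 = 4.6803%
Difference (ex-post − ex-ante) = 1.7447% → 1.74%.

1.74%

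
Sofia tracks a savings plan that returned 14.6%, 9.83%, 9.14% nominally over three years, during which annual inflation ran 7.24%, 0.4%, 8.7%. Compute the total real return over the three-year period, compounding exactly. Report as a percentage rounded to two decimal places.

17.37%

Compound the nominal returns: 1.1460 × 1.0983 × 1.0914 = 1.373693.
Compound inflation: 1.0724 × 1.0040 × 1.0870 = 1.170362.
Deflate: 1.373693 / 1.170362 = 1.173733.
Total real return = 1.173733 − 1 → 17.37%.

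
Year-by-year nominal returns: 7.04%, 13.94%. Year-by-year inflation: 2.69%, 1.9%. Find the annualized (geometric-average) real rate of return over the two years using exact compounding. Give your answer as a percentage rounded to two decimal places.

Nominal growth factor = 1.0704 × 1.1394 = 1.21961376
Price-level growth factor = 1.0269 × 1.0190 = 1.04641110
Real growth factor = 1.21961376 / 1.04641110 = 1.16552066
Annualized real rate = 1.16552066^(1/2) − 1 = 7.9593% → 7.96%.

7.96%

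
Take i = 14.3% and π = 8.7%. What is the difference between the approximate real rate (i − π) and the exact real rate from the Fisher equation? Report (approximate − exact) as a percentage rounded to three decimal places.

Approximate: r ≈ 14.300% − 8.700% = 5.6000%
Exact: (1 + 0.1430)/(1 + 0.0870) − 1 = 5.1518%
Error = 5.6000% − 5.1518% = 0.4482% → 0.448%.

0.448%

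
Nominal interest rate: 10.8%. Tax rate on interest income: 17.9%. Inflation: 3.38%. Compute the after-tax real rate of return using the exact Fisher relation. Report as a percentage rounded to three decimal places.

5.307%

After-tax nominal return = 10.8% × (1 − 0.179) = 8.8668%.
1 + r = 1.088668 / 1.03380 = 1.053074
After-tax real rate = 1.053074 − 1 → 5.307%.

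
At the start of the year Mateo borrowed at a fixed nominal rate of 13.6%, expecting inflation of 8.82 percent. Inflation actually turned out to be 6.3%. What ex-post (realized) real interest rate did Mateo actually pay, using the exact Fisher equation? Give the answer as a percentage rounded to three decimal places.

6.867%

Ex-post: (1 + 0.1360)/(1 + 0.0630) − 1 = 6.8674%
So the realized real rate is 6.867%.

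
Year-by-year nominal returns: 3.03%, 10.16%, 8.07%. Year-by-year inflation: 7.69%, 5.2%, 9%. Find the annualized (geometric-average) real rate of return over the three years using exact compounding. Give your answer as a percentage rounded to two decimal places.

Nominal growth factor = 1.0303 × 1.1016 × 1.0807 = 1.22657124
Price-level growth factor = 1.0769 × 1.0520 × 1.0900 = 1.23485969
Real growth factor = 1.22657124 / 1.23485969 = 0.99328794
Annualized real rate = 0.99328794^(1/3) − 1 = -0.2242% → -0.22%.

-0.22%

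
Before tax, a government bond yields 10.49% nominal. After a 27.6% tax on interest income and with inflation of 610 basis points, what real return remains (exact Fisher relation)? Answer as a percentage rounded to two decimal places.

1.41%

After-tax nominal return = 10.49% × (1 − 0.276) = 7.59476%.
1 + r = 1.0759476 / 1.06100 = 1.014088
After-tax real rate = 1.014088 − 1 → 1.41%.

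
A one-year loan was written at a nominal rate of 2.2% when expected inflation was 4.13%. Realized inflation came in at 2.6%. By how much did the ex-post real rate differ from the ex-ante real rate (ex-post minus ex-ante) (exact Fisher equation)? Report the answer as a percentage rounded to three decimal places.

1.464%

Ex-ante: (1 + 0.0220)/(1 + 0.0413) − 1 = -1.8535%
Ex-post: (1 + 0.0220)/(1 + 0.0260) − 1 = -0.3899%
Difference (ex-post − ex-ante) = 1.4636% → 1.464%.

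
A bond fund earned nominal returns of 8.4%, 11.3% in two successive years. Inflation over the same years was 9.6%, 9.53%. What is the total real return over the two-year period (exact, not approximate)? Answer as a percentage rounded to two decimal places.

0.50%

Compound the nominal returns: 1.0840 × 1.1130 = 1.206492.
Compound inflation: 1.0960 × 1.0953 = 1.200449.
Deflate: 1.206492 / 1.200449 = 1.005034.
Total real return = 1.005034 − 1 → 0.50%.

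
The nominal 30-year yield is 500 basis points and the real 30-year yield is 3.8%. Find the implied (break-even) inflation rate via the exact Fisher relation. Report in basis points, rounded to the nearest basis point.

116 basis points

(1 + π) = (1 + i)/(1 + r) = 1.05000 / 1.03800 = 1.011561
Break-even inflation = 1.011561 − 1 → 116 basis points.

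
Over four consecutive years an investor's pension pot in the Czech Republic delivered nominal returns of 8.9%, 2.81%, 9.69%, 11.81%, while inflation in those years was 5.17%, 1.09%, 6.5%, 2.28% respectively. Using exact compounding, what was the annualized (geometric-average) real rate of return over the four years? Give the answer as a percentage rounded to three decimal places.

4.350%

Nominal growth factor = 1.0890 × 1.0281 × 1.0969 × 1.1181 = 1.37312768
Price-level growth factor = 1.0517 × 1.0109 × 1.0650 × 1.0228 = 1.15808490
Real growth factor = 1.37312768 / 1.15808490 = 1.18568828
Annualized real rate = 1.18568828^(1/4) − 1 = 4.3500% → 4.350%.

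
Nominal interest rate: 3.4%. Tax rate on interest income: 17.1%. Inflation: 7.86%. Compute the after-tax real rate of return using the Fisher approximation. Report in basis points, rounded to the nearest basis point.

-504 basis points

After-tax nominal return = 3.4% × (1 − 0.171) = 2.8186%.
r ≈ 2.8186% − 7.86% → -504 basis points.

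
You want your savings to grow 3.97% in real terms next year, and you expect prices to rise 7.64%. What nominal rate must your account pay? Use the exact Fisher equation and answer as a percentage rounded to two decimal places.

11.91%

(1 + i) = (1 + r)(1 + π) = 1.03970 × 1.07640 = 1.11913308
i = 1.11913308 − 1, so the required nominal rate is 11.91%.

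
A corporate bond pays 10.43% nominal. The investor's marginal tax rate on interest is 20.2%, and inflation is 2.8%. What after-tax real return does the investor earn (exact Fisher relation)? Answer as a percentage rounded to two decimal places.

5.37%

After-tax nominal return = 10.43% × (1 − 0.202) = 8.32314%.
1 + r = 1.0832314 / 1.02800 = 1.053727
After-tax real rate = 1.053727 − 1 → 5.37%.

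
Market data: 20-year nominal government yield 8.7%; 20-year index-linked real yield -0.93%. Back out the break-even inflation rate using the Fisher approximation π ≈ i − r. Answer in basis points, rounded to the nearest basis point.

π ≈ i − r = 8.7% − (-0.93%) → 963 basis points.

963 basis points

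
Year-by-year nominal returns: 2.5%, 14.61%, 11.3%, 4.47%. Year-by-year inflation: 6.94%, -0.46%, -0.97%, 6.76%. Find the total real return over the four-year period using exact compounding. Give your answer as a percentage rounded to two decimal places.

21.37%

Compound the nominal returns: 1.0250 × 1.1461 × 1.1130 × 1.0447 = 1.365945.
Compound inflation: 1.0694 × 0.9954 × 0.9903 × 1.0676 = 1.125416.
Deflate: 1.365945 / 1.125416 = 1.213724.
Total real return = 1.213724 − 1 → 21.37%.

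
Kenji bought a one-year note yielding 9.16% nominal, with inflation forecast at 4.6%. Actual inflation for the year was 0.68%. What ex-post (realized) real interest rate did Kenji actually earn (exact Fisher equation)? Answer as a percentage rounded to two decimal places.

8.42%

Ex-post: (1 + 0.0916)/(1 + 0.0068) − 1 = 8.4227%
So the realized real rate is 8.42%.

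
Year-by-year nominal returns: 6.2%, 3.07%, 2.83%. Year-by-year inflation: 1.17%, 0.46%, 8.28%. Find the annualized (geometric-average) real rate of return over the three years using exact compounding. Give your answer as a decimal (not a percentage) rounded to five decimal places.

0.00754

Compound the nominal returns: 1.0620 × 1.0307 × 1.0283 = 1.12558068.
Compound inflation: 1.0117 × 1.0046 × 1.0828 = 1.10050792.
Deflate: 1.12558068 / 1.10050792 = 1.02278290.
Annualized real rate = 1.02278290^(1/3) − 1 = 0.7537% → 0.00754.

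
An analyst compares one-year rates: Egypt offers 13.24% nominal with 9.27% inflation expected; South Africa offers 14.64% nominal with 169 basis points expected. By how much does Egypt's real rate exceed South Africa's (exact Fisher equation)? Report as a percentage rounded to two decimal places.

-9.10%

Egypt: (1 + 0.1324)/(1 + 0.0927) − 1 = 3.6332%
South Africa: (1 + 0.1464)/(1 + 0.0169) − 1 = 12.7348%
Differential = 3.6332% − 12.7348% = -9.1016% → -9.10%.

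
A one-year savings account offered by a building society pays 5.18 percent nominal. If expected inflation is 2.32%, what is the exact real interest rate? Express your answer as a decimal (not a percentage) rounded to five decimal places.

0.02795

1 + r = 1.05180 / 1.02320 = 1.027952
r = 1.027952 − 1 = 2.7952%, i.e. 0.02795.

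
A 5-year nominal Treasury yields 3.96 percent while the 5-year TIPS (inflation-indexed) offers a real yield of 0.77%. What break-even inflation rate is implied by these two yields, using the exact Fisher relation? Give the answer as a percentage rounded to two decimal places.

(1 + π) = (1 + i)/(1 + r) = 1.03960 / 1.00770 = 1.031656
Break-even inflation = 1.031656 − 1 → 3.17%.

3.17%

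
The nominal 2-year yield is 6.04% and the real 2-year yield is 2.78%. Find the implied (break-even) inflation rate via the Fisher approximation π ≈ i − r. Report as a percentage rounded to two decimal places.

3.26%

π ≈ i − r = 6.04% − 2.78% → 3.26%.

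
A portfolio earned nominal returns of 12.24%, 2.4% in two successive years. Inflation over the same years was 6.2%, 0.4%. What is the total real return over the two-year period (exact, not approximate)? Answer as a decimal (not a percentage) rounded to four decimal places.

0.0779

Compound the nominal returns: 1.1224 × 1.0240 = 1.149338.
Compound inflation: 1.0620 × 1.0040 = 1.066248.
Deflate: 1.149338 / 1.066248 = 1.077927.
Total real return = 1.077927 − 1 → 0.0779.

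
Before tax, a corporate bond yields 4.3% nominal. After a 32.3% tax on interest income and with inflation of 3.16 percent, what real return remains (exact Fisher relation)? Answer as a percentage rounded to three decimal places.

-0.241%

After-tax nominal return = 4.3% × (1 − 0.323) = 2.9111%.
1 + r = 1.029111 / 1.03160 = 0.997587
After-tax real rate = 0.997587 − 1 → -0.241%.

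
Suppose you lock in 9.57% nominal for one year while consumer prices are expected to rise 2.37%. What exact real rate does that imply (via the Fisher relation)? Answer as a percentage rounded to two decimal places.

By the Fisher relation, 1 + r = (1 + i)/(1 + π).
1 + r = 1.09570 / 1.02370 = 1.070333
r = 1.070333 − 1 = 7.0333%, i.e. 7.03%.

7.03%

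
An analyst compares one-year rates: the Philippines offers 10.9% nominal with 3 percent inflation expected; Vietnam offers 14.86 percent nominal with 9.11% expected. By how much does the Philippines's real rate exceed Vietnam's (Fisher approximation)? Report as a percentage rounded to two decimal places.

The Philippines: 10.9% − 3% = 7.900%
Vietnam: 14.86% − 9.11% = 5.750%
Differential = 2.150% → 2.15%.

2.15%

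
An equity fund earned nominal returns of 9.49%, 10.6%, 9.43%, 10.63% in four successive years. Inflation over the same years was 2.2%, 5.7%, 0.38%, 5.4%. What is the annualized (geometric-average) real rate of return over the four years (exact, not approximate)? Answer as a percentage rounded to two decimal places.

Compound the nominal returns: 1.0949 × 1.1060 × 1.0943 × 1.1063 = 1.46601662.
Compound inflation: 1.0220 × 1.0570 × 1.0038 × 1.0540 = 1.14291435.
Deflate: 1.46601662 / 1.14291435 = 1.28270034.
Annualized real rate = 1.28270034^(1/4) − 1 = 6.4220% → 6.42%.

6.42%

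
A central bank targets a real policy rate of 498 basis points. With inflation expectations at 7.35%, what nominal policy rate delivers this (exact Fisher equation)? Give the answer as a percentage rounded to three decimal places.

(1 + i) = (1 + r)(1 + π) = 1.04980 × 1.07350 = 1.1269603
i = 1.1269603 − 1, so the required nominal rate is 12.696%.

12.696%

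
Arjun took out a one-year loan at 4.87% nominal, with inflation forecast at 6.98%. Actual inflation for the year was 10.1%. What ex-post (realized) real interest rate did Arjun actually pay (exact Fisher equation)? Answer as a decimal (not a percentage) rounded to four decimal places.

Ex-post: (1 + 0.0487)/(1 + 0.1010) − 1 = -4.7502%
So the realized real rate is -0.0475.

-0.0475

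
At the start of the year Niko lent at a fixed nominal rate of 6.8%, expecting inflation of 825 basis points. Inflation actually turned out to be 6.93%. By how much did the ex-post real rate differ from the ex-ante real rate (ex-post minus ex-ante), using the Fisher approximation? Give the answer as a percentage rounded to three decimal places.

Ex-ante: 6.8% − 8.25% = -1.450%
Ex-post: 6.8% − 6.93% = -0.130%
Difference (ex-post − ex-ante) = 1.3200% → 1.320%.

1.320%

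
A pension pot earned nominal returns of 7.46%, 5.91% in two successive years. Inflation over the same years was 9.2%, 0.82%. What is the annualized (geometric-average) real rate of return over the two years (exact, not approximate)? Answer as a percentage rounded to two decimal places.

1.67%

Compound the nominal returns: 1.0746 × 1.0591 = 1.13810886.
Compound inflation: 1.0920 × 1.0082 = 1.10095440.
Deflate: 1.13810886 / 1.10095440 = 1.03374750.
Annualized real rate = 1.03374750^(1/2) − 1 = 1.6734% → 1.67%.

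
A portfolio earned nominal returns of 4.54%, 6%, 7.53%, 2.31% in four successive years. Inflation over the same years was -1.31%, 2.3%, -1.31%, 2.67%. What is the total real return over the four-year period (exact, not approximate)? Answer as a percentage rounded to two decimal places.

Compound the nominal returns: 1.0454 × 1.0600 × 1.0753 × 1.0231 = 1.219091.
Compound inflation: 0.9869 × 1.0230 × 0.9869 × 1.0267 = 1.022976.
Deflate: 1.219091 / 1.022976 = 1.191710.
Total real return = 1.191710 − 1 → 19.17%.

19.17%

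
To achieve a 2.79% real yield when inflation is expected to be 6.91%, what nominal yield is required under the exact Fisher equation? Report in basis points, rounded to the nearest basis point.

989 basis points

(1 + i) = (1 + r)(1 + π) = 1.02790 × 1.06910 = 1.09892789
i = 1.09892789 − 1, so the required nominal rate is 989 basis points.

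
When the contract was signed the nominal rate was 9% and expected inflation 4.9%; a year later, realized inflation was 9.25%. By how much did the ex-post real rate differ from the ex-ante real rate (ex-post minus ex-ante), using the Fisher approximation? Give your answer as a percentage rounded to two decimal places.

-4.35%

Ex-ante: 9% − 4.9% = 4.100%
Ex-post: 9% − 9.25% = -0.250%
Difference (ex-post − ex-ante) = -4.3500% → -4.35%.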